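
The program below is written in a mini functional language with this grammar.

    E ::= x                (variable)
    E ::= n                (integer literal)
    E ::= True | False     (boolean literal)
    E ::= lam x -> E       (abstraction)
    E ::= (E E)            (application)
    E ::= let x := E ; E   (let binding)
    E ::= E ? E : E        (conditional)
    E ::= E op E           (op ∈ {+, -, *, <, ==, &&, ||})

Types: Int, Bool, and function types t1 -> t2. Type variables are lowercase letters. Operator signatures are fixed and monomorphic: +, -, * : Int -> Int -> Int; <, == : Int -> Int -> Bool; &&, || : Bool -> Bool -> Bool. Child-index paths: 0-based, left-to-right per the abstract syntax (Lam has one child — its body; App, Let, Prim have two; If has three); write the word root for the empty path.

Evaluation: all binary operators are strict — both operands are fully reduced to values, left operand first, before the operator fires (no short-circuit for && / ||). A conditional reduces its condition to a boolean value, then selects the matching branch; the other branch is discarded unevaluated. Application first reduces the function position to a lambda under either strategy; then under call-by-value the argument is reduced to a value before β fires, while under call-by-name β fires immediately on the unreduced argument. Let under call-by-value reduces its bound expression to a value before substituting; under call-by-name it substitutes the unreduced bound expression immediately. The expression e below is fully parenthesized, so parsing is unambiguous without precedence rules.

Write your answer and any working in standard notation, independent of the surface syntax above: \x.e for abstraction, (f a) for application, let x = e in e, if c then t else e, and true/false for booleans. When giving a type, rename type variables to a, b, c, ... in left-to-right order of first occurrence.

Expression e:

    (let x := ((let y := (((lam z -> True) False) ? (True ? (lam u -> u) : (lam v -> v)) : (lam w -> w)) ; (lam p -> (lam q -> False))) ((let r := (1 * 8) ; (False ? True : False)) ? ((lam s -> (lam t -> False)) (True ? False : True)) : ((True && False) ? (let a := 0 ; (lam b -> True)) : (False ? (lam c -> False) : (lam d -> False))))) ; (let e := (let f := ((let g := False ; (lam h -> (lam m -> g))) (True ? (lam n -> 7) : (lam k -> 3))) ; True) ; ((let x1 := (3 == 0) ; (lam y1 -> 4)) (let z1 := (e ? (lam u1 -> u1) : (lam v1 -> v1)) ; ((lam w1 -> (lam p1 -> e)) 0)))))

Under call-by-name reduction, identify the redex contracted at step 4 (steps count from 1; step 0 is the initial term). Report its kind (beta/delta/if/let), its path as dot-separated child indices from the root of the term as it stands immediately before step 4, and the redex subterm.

Trace:
step 0: (let x = ((let y = (if ((\z.true) false) then (if true then (\u.u) else (\v.v)) else (\w.w)) in (\p.(\q.false))) (if (let r = (1 * 8) in (if false then true else false)) then ((\s.(\t.false)) (if true then false else true)) else (if (true && false) then (let a = 0 in (\b.true)) else (if false then (\c.false) else (\d.false))))) in (let e = (let f = ((let g = false in (\h.(\m.g))) (if true then (\n.7) else (\k.3))) in true) in ((let x1 = (3 == 0) in (\y1.4)) (let z1 = (if e then (\u1.u1) else (\v1.v1)) in ((\w1.(\p1.e)) 0)))))
step 1: [let@root] (let e = (let f = ((let g = false in (\h.(\m.g))) (if true then (\n.7) else (\k.3))) in true) in ((let x1 = (3 == 0) in (\y1.4)) (let z1 = (if e then (\u1.u1) else (\v1.v1)) in ((\w1.(\p1.e)) 0))))
step 2: [let@root] ((let x1 = (3 == 0) in (\y1.4)) (let z1 = (if (let f = ((let g = false in (\h.(\m.g))) (if true then (\n.7) else (\k.3))) in true) then (\u1.u1) else (\v1.v1)) in ((\w1.(\p1.(let f = ((let g = false in (\h.(\m.g))) (if true then (\n.7) else (\k.3))) in true))) 0)))
step 3: [let@0] ((\y1.4) (let z1 = (if (let f = ((let g = false in (\h.(\m.g))) (if true then (\n.7) else (\k.3))) in true) then (\u1.u1) else (\v1.v1)) in ((\w1.(\p1.(let f = ((let g = false in (\h.(\m.g))) (if true then (\n.7) else (\k.3))) in true))) 0)))
step 4: [beta@root] 4

Answer: beta at root : ((\y1.4) (let z1 = (if (let f = ((let g = false in (\h.(\m.g))) (if true then (\n.7) else (\k.3))) in true) then (\u1.u1) else (\v1.v1)) in ((\w1.(\p1.(let f = ((let g = false in (\h.(\m.g))) (if true then (\n.7) else (\k.3))) in true))) 0)))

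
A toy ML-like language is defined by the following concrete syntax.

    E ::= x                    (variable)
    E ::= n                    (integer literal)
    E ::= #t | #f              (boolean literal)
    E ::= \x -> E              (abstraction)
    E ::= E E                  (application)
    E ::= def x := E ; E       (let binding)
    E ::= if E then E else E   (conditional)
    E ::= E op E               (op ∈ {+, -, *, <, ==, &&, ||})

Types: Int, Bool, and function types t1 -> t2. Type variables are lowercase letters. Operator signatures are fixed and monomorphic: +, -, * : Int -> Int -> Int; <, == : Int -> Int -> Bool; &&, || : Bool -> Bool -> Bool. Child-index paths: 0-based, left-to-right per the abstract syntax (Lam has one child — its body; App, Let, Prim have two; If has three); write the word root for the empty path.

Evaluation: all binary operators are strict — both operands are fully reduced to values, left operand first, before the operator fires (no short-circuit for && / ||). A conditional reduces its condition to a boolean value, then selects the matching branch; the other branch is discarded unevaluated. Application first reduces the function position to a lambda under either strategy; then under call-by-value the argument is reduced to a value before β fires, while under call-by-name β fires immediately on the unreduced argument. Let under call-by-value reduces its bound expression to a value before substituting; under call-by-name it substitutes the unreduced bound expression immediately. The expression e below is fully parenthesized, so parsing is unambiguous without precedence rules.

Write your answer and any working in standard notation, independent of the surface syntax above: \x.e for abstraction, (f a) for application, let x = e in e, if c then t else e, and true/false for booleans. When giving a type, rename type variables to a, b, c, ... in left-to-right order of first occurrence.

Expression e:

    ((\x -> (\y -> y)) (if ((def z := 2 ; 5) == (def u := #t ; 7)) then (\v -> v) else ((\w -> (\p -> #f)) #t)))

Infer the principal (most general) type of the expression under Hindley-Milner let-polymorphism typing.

Answer: a -> a

Trace:
y : b
\y._ : b -> b
\x._ : a -> b -> b
let z : Int
  unify Int ~ Int
let u : Bool
  unify Int ~ Int
  unify Bool ~ Bool
v : c
\v._ : c -> c
\p._ : e -> Bool
\w._ : d -> e -> Bool
  unify d -> e -> Bool ~ Bool -> f
  unify d ~ Bool
  unify e -> Bool ~ f
_ _ : e -> Bool
  unify c -> c ~ e -> Bool
  unify c ~ e
  unify e ~ Bool
  unify a -> b -> b ~ (Bool -> Bool) -> g
  unify a ~ Bool -> Bool
  unify b -> b ~ g
_ _ : b -> b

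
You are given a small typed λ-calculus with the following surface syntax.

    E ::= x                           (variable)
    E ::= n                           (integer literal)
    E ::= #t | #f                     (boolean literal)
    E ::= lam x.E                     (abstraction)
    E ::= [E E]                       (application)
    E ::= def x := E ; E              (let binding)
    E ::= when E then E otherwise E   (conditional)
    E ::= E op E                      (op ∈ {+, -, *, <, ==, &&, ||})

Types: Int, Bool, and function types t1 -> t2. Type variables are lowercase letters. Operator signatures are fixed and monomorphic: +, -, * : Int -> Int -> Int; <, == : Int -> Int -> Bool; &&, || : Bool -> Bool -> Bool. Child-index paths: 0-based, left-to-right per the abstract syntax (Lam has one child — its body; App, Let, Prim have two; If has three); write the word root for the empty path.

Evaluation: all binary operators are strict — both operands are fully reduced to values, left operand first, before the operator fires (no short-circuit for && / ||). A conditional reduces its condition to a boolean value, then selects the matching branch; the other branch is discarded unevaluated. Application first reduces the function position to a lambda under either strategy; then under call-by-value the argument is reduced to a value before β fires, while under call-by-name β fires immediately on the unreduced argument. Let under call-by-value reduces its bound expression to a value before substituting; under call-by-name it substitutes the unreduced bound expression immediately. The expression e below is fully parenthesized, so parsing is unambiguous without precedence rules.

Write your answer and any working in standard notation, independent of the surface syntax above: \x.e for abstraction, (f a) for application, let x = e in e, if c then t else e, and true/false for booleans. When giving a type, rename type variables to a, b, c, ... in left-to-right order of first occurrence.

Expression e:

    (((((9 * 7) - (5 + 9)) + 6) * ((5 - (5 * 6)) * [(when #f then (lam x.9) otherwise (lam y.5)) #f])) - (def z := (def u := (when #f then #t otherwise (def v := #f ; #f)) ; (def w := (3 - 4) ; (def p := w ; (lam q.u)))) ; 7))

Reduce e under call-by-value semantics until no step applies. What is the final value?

Trace:
step 0: (((((9 * 7) - (5 + 9)) + 6) * ((5 - (5 * 6)) * ((if false then (\x.9) else (\y.5)) false))) - (let z = (let u = (if false then true else (let v = false in false)) in (let w = (3 - 4) in (let p = w in (\q.u)))) in 7))
step 1: [delta@0.0.0.0] ((((63 - (5 + 9)) + 6) * ((5 - (5 * 6)) * ((if false then (\x.9) else (\y.5)) false))) - (let z = (let u = (if false then true else (let v = false in false)) in (let w = (3 - 4) in (let p = w in (\q.u)))) in 7))
step 2: [delta@0.0.0.1] ((((63 - 14) + 6) * ((5 - (5 * 6)) * ((if false then (\x.9) else (\y.5)) false))) - (let z = (let u = (if false then true else (let v = false in false)) in (let w = (3 - 4) in (let p = w in (\q.u)))) in 7))
step 3: [delta@0.0.0] (((49 + 6) * ((5 - (5 * 6)) * ((if false then (\x.9) else (\y.5)) false))) - (let z = (let u = (if false then true else (let v = false in false)) in (let w = (3 - 4) in (let p = w in (\q.u)))) in 7))
step 4: [delta@0.0] ((55 * ((5 - (5 * 6)) * ((if false then (\x.9) else (\y.5)) false))) - (let z = (let u = (if false then true else (let v = false in false)) in (let w = (3 - 4) in (let p = w in (\q.u)))) in 7))
step 5: [delta@0.1.0.1] ((55 * ((5 - 30) * ((if false then (\x.9) else (\y.5)) false))) - (let z = (let u = (if false then true else (let v = false in false)) in (let w = (3 - 4) in (let p = w in (\q.u)))) in 7))
step 6: [delta@0.1.0] ((55 * (-25 * ((if false then (\x.9) else (\y.5)) false))) - (let z = (let u = (if false then true else (let v = false in false)) in (let w = (3 - 4) in (let p = w in (\q.u)))) in 7))
step 7: [if@0.1.1.0] ((55 * (-25 * ((\y.5) false))) - (let z = (let u = (if false then true else (let v = false in false)) in (let w = (3 - 4) in (let p = w in (\q.u)))) in 7))
step 8: [beta@0.1.1] ((55 * (-25 * 5)) - (let z = (let u = (if false then true else (let v = false in false)) in (let w = (3 - 4) in (let p = w in (\q.u)))) in 7))
step 9: [delta@0.1] ((55 * -125) - (let z = (let u = (if false then true else (let v = false in false)) in (let w = (3 - 4) in (let p = w in (\q.u)))) in 7))
step 10: [delta@0] (-6875 - (let z = (let u = (if false then true else (let v = false in false)) in (let w = (3 - 4) in (let p = w in (\q.u)))) in 7))
step 11: [if@1.0.0] (-6875 - (let z = (let u = (let v = false in false) in (let w = (3 - 4) in (let p = w in (\q.u)))) in 7))
step 12: [let@1.0.0] (-6875 - (let z = (let u = false in (let w = (3 - 4) in (let p = w in (\q.u)))) in 7))
step 13: [let@1.0] (-6875 - (let z = (let w = (3 - 4) in (let p = w in (\q.false))) in 7))
step 14: [delta@1.0.0] (-6875 - (let z = (let w = -1 in (let p = w in (\q.false))) in 7))
step 15: [let@1.0] (-6875 - (let z = (let p = -1 in (\q.false)) in 7))
step 16: [let@1.0] (-6875 - (let z = (\q.false) in 7))
step 17: [let@1] (-6875 - 7)
step 18: [delta@root] -6882

Answer: -6882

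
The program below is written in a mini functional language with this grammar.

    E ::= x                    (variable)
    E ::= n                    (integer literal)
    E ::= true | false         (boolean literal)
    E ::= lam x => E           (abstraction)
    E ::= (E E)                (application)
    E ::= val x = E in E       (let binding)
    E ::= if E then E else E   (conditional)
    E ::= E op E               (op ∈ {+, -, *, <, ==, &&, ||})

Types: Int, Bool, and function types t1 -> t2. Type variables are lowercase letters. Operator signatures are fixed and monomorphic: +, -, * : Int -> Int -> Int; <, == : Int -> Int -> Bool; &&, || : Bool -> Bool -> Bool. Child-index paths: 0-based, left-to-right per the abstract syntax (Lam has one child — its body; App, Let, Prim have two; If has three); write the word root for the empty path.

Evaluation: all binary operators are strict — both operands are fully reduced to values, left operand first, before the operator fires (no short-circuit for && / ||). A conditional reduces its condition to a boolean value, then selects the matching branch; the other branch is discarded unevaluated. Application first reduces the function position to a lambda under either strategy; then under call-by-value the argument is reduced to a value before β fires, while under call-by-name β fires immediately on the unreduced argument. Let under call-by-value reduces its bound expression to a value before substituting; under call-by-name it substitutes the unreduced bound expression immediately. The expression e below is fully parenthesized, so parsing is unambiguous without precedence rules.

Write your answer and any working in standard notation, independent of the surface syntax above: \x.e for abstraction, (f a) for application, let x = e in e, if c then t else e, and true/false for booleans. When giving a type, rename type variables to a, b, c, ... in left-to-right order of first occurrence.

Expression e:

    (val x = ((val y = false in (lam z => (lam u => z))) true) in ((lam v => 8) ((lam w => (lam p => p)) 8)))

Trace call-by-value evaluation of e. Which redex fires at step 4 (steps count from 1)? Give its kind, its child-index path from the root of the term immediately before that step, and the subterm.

Answer: beta at 1 : ((\w.(\p.p)) 8)

Derivation:
step 0: (let x = ((let y = false in (\z.(\u.z))) true) in ((\v.8) ((\w.(\p.p)) 8)))
step 1: [let@0.0] (let x = ((\z.(\u.z)) true) in ((\v.8) ((\w.(\p.p)) 8)))
step 2: [beta@0] (let x = (\u.true) in ((\v.8) ((\w.(\p.p)) 8)))
step 3: [let@root] ((\v.8) ((\w.(\p.p)) 8))
step 4: [beta@1] ((\v.8) (\p.p))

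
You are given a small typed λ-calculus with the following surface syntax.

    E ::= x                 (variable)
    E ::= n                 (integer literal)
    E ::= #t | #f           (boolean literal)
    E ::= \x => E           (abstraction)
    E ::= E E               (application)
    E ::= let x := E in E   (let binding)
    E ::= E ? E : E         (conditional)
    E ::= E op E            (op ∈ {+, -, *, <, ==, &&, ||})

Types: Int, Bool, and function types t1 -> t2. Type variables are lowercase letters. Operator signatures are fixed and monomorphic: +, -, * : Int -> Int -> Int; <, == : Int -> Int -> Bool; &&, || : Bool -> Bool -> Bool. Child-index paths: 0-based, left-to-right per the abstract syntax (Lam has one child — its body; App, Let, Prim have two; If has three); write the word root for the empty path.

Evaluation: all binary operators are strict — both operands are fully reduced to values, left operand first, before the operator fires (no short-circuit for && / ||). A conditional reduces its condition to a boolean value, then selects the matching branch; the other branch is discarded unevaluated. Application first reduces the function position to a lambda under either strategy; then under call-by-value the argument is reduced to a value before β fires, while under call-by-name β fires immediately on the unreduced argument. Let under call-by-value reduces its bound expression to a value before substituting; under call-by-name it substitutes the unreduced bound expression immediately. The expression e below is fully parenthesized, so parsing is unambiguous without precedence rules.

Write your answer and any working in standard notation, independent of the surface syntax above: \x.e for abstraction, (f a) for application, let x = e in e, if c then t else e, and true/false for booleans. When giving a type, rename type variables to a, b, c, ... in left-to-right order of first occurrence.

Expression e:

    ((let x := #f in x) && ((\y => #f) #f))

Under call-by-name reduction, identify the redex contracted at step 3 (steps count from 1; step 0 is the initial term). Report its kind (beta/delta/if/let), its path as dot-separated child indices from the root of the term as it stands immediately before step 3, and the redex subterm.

Answer: delta at root : (false && false)

Trace:
step 0: ((let x = false in x) && ((\y.false) false))
step 1: [let@0] (false && ((\y.false) false))
step 2: [beta@1] (false && false)
step 3: [delta@root] false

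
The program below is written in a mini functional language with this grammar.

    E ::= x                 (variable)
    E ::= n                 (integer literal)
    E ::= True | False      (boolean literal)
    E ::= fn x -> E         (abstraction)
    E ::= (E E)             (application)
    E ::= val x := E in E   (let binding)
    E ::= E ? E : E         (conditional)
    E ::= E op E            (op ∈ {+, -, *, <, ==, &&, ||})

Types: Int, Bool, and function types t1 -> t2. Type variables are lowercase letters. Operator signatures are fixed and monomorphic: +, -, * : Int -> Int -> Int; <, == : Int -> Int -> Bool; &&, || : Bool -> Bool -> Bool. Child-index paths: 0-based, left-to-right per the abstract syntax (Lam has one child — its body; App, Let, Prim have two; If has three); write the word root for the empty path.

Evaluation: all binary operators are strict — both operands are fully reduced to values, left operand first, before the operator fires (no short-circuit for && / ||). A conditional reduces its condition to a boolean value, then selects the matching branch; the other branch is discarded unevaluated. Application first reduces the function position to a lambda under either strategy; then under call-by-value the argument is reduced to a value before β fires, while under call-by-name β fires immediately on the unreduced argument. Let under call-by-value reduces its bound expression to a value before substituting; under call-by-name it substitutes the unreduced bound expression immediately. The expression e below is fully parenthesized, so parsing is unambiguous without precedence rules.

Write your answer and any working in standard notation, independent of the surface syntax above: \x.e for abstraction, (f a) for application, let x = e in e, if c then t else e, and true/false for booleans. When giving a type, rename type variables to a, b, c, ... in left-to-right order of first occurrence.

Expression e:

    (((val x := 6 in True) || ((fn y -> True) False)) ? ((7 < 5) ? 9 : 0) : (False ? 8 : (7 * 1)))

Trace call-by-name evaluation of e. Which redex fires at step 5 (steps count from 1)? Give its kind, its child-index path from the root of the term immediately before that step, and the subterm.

Working:
step 0: (if ((let x = 6 in true) || ((\y.true) false)) then (if (7 < 5) then 9 else 0) else (if false then 8 else (7 * 1)))
step 1: [let@0.0] (if (true || ((\y.true) false)) then (if (7 < 5) then 9 else 0) else (if false then 8 else (7 * 1)))
step 2: [beta@0.1] (if (true || true) then (if (7 < 5) then 9 else 0) else (if false then 8 else (7 * 1)))
step 3: [delta@0] (if true then (if (7 < 5) then 9 else 0) else (if false then 8 else (7 * 1)))
step 4: [if@root] (if (7 < 5) then 9 else 0)
step 5: [delta@0] (if false then 9 else 0)

Answer: delta at 0 : (7 < 5)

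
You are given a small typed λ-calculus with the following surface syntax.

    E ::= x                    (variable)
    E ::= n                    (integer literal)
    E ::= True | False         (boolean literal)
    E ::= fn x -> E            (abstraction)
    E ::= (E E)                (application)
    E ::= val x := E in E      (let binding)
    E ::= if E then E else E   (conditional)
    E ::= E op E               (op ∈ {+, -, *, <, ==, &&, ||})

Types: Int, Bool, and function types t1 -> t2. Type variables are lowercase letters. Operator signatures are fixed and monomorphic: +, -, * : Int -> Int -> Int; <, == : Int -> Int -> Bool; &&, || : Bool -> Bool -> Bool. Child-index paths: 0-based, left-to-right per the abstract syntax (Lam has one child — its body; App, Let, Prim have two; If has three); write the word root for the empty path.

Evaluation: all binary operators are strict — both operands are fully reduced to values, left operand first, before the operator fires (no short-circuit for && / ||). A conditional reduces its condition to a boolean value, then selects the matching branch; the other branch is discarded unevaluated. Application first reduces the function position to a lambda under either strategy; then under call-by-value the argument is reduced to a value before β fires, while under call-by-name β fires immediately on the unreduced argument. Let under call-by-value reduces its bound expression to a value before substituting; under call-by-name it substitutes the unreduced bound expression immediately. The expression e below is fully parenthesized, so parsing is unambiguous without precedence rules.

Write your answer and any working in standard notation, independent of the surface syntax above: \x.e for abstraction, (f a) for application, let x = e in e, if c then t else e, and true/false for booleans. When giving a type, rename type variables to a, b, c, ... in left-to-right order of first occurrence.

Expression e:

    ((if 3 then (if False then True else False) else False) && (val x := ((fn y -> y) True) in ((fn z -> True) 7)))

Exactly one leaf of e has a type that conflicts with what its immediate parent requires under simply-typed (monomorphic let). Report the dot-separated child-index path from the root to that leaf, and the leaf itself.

Trace:
  unify Int ~ Bool
  FAIL: mismatch Int ~ Bool

Answer: 0.0 : 3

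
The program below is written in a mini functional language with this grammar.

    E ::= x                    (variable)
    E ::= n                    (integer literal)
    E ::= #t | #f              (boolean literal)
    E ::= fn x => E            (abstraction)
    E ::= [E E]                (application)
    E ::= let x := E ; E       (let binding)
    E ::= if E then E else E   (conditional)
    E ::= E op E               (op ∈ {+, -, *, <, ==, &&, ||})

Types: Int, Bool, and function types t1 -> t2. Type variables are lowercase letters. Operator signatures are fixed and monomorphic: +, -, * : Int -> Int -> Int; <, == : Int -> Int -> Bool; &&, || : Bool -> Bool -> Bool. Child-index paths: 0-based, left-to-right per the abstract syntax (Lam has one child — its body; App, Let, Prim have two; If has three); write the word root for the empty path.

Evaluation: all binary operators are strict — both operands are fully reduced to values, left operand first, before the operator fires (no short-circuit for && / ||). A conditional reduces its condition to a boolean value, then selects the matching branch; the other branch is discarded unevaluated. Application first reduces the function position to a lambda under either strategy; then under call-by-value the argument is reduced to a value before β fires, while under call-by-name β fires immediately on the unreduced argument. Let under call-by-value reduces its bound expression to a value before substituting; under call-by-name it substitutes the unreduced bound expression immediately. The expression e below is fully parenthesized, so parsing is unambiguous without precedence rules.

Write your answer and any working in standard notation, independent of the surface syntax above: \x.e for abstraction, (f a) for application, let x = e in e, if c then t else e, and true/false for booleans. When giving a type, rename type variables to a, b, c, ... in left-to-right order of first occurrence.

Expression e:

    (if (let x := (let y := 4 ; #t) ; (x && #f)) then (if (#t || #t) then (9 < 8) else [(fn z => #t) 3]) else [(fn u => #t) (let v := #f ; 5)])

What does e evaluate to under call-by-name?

Derivation:
step 0: (if (let x = (let y = 4 in true) in (x && false)) then (if (true || true) then (9 < 8) else ((\z.true) 3)) else ((\u.true) (let v = false in 5)))
step 1: [let@0] (if ((let y = 4 in true) && false) then (if (true || true) then (9 < 8) else ((\z.true) 3)) else ((\u.true) (let v = false in 5)))
step 2: [let@0.0] (if (true && false) then (if (true || true) then (9 < 8) else ((\z.true) 3)) else ((\u.true) (let v = false in 5)))
step 3: [delta@0] (if false then (if (true || true) then (9 < 8) else ((\z.true) 3)) else ((\u.true) (let v = false in 5)))
step 4: [if@root] ((\u.true) (let v = false in 5))
step 5: [beta@root] true

Answer: true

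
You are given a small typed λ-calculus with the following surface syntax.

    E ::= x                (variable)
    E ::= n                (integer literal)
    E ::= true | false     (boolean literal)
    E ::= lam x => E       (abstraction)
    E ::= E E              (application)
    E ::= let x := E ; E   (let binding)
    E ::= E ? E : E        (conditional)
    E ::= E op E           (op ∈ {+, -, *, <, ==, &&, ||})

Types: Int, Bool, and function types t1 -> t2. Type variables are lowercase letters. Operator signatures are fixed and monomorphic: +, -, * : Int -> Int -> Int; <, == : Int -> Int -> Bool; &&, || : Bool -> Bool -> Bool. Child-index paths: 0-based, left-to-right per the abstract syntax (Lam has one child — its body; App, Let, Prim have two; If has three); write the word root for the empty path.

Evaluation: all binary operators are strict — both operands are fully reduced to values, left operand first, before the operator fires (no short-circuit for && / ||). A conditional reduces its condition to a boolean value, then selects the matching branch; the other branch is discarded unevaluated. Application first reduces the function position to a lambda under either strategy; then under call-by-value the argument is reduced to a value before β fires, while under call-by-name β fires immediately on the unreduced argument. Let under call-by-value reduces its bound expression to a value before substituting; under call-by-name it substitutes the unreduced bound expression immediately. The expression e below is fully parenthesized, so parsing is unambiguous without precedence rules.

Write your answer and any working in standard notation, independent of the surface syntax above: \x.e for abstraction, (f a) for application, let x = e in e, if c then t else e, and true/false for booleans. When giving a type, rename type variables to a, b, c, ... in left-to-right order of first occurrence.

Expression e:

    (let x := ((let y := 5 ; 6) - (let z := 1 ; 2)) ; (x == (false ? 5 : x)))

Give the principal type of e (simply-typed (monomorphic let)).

Answer: Bool

Derivation:
let y : Int
  unify Int ~ Int
let z : Int
  unify Int ~ Int
let x : Int
x : Int
  unify Int ~ Int
  unify Bool ~ Bool
x : Int
  unify Int ~ Int
  unify Int ~ Int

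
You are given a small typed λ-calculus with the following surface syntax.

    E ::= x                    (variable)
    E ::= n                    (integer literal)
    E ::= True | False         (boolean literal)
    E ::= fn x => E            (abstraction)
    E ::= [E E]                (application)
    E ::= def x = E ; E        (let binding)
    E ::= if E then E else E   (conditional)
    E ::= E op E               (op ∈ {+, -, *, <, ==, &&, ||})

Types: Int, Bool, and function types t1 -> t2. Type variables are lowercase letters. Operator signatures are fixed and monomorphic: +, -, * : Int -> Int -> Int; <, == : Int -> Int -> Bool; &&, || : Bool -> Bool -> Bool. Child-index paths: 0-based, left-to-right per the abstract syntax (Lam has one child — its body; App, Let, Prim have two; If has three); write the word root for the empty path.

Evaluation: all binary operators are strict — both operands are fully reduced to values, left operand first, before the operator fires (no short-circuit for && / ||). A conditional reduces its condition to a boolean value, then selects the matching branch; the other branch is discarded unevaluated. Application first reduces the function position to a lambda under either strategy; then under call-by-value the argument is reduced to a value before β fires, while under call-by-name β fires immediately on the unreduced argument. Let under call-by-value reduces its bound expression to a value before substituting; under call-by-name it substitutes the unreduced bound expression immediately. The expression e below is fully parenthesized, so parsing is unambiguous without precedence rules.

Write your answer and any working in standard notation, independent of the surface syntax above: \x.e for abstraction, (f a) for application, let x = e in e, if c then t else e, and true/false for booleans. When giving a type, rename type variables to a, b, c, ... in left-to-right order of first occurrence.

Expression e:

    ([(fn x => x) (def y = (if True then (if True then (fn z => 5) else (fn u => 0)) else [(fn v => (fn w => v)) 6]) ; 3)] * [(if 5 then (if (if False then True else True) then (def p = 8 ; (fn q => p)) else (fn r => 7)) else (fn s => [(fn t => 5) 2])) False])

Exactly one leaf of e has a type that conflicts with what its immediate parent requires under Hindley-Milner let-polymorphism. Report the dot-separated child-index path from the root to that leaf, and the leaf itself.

Working:
x : a
\x._ : a -> a
  unify Bool ~ Bool
  unify Bool ~ Bool
\z._ : b -> Int
\u._ : c -> Int
  unify b -> Int ~ c -> Int
  unify b ~ c
  unify Int ~ Int
v : d
\w._ : e -> d
\v._ : d -> e -> d
  unify d -> e -> d ~ Int -> f
  unify d ~ Int
  unify e -> Int ~ f
_ _ : e -> Int
  unify c -> Int ~ e -> Int
  unify c ~ e
  unify Int ~ Int
let y : forall. e -> Int
  unify a -> a ~ Int -> g
  unify a ~ Int
  unify Int ~ g
_ _ : Int
  unify Int ~ Int
  unify Int ~ Bool
  FAIL: mismatch Int ~ Bool

Answer: 1.0.0 : 5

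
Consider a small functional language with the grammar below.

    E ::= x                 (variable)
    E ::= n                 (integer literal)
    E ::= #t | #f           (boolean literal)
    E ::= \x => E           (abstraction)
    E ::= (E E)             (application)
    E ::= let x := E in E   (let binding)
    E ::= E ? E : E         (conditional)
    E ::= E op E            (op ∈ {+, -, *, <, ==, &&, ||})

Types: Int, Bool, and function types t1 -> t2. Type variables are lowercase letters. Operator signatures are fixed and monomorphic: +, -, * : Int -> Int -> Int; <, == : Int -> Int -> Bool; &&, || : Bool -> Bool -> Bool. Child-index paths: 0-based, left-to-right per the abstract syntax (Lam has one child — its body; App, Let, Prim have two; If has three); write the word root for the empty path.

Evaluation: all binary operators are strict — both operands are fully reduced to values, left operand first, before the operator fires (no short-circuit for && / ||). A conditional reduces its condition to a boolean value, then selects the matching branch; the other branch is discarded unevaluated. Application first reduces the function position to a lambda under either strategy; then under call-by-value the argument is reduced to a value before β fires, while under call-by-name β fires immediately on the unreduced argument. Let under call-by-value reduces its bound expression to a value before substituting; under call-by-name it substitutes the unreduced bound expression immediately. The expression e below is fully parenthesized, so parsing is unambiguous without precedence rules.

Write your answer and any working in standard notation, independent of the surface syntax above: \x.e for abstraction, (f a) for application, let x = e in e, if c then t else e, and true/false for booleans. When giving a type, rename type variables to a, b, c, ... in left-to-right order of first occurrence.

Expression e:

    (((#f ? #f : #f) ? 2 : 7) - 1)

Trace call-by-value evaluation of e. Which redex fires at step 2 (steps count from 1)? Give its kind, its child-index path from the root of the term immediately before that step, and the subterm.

Answer: if at 0 : (if false then 2 else 7)

Working:
step 0: ((if (if false then false else false) then 2 else 7) - 1)
step 1: [if@0.0] ((if false then 2 else 7) - 1)
step 2: [if@0] (7 - 1)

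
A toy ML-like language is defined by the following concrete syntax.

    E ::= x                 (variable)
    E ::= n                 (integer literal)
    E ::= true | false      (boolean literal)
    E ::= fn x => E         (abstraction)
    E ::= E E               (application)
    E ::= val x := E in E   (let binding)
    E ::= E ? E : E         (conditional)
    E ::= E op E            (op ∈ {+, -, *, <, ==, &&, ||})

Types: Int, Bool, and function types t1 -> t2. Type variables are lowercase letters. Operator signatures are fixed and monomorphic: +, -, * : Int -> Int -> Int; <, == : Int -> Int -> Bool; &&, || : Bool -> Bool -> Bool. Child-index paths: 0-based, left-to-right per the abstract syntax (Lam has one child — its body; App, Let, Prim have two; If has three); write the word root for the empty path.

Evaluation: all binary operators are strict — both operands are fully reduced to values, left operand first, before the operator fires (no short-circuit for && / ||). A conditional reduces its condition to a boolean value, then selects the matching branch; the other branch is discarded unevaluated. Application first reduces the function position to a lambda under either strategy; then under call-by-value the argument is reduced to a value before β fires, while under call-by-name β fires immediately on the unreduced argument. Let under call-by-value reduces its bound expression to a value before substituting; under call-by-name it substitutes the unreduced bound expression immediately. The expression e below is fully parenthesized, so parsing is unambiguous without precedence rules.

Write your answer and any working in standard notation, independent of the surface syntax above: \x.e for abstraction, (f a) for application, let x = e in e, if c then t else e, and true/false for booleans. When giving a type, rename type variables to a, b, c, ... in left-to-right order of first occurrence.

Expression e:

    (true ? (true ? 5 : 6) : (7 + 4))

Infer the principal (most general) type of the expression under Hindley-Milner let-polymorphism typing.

Trace:
  unify Bool ~ Bool
  unify Bool ~ Bool
  unify Int ~ Int
  unify Int ~ Int
  unify Int ~ Int
  unify Int ~ Int

Answer: Int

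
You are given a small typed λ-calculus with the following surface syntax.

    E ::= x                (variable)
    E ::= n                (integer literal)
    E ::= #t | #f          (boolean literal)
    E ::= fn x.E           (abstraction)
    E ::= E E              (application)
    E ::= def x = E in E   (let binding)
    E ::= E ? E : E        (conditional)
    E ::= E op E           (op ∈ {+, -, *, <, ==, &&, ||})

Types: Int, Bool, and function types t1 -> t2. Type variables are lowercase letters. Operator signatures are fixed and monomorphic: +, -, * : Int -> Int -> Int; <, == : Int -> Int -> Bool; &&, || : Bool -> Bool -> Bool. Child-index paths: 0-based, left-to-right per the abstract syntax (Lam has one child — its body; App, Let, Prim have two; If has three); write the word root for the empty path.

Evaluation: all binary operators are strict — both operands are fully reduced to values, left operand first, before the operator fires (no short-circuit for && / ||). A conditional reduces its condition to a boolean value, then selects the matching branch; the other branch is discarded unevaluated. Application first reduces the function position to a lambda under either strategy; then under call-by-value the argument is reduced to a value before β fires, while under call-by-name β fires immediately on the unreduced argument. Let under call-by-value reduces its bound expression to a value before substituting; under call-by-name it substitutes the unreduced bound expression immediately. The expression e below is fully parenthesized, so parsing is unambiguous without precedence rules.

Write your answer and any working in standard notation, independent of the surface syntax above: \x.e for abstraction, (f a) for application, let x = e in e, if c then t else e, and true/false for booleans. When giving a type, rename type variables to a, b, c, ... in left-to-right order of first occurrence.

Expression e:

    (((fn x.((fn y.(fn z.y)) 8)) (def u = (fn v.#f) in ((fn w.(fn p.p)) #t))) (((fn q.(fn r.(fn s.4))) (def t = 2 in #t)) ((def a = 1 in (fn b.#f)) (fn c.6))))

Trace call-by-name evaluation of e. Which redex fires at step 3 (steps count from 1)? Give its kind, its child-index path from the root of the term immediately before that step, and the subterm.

Derivation:
step 0: (((\x.((\y.(\z.y)) 8)) (let u = (\v.false) in ((\w.(\p.p)) true))) (((\q.(\r.(\s.4))) (let t = 2 in true)) ((let a = 1 in (\b.false)) (\c.6))))
step 1: [beta@0] (((\y.(\z.y)) 8) (((\q.(\r.(\s.4))) (let t = 2 in true)) ((let a = 1 in (\b.false)) (\c.6))))
step 2: [beta@0] ((\z.8) (((\q.(\r.(\s.4))) (let t = 2 in true)) ((let a = 1 in (\b.false)) (\c.6))))
step 3: [beta@root] 8

Answer: beta at root : ((\z.8) (((\q.(\r.(\s.4))) (let t = 2 in true)) ((let a = 1 in (\b.false)) (\c.6))))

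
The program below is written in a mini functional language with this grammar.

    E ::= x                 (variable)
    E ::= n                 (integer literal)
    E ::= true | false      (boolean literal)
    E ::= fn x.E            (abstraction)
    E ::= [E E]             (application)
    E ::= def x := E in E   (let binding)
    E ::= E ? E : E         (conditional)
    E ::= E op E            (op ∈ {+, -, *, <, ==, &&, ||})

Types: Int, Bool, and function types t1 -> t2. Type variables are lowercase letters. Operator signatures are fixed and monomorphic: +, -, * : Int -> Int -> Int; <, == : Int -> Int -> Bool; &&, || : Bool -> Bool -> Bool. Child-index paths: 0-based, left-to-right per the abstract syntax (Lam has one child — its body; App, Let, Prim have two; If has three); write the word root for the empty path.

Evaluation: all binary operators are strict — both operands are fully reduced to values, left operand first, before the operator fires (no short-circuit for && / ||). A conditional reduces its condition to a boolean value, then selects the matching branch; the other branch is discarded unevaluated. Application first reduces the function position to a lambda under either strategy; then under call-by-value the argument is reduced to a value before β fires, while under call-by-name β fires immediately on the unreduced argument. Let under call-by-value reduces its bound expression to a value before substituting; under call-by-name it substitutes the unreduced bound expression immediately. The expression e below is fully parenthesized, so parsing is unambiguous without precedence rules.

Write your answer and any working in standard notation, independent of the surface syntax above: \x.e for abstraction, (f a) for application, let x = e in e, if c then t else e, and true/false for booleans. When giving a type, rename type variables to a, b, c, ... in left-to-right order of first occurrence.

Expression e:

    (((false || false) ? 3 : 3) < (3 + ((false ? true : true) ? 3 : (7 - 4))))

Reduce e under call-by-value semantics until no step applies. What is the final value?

Answer: true

Trace:
step 0: ((if (false || false) then 3 else 3) < (3 + (if (if false then true else true) then 3 else (7 - 4))))
step 1: [delta@0.0] ((if false then 3 else 3) < (3 + (if (if false then true else true) then 3 else (7 - 4))))
step 2: [if@0] (3 < (3 + (if (if false then true else true) then 3 else (7 - 4))))
step 3: [if@1.1.0] (3 < (3 + (if true then 3 else (7 - 4))))
step 4: [if@1.1] (3 < (3 + 3))
step 5: [delta@1] (3 < 6)
step 6: [delta@root] true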